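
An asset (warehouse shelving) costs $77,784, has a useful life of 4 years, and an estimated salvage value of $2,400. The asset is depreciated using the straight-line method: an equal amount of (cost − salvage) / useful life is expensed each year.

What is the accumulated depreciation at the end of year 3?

$56,538

Depreciable base = $77,784 − $2,400 = $75,384.
Annual expense = $75,384 / 4 = $18,846.
End of year 1: book value $58,938.
End of year 2: book value $40,092.
End of year 3: book value $21,246.
Accumulated through year 3 = $77,784 − $21,246 = $56,538.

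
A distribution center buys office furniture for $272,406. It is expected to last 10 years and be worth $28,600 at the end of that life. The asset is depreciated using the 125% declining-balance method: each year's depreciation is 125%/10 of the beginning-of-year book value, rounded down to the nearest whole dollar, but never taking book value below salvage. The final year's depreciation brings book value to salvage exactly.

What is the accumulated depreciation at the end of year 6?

$150,150

Depreciable base = $272,406 − $28,600 = $243,806.
Year 1: ⌊$272,406 × 125%/10⌋ = $34,050. Book value $238,356.
Year 2: ⌊$238,356 × 125%/10⌋ = $29,794. Book value $208,562.
Year 3: ⌊$208,562 × 125%/10⌋ = $26,070. Book value $182,492.
Year 4: ⌊$182,492 × 125%/10⌋ = $22,811. Book value $159,681.
Year 5: ⌊$159,681 × 125%/10⌋ = $19,960. Book value $139,721.
Year 6: ⌊$139,721 × 125%/10⌋ = $17,465. Book value $122,256.
Accumulated through year 6 = $272,406 − $122,256 = $150,150.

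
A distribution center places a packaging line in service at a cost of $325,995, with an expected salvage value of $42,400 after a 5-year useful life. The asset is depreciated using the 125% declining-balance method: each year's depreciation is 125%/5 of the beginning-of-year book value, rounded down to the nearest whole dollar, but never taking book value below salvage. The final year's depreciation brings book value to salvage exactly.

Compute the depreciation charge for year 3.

Depreciable base = $325,995 − $42,400 = $283,595.
Year 1: ⌊$325,995 × 125%/5⌋ = $81,498. Book value $244,497.
Year 2: ⌊$244,497 × 125%/5⌋ = $61,124. Book value $183,373.
Year 3: ⌊$183,373 × 125%/5⌋ = $45,843. Book value $137,530.

$45,843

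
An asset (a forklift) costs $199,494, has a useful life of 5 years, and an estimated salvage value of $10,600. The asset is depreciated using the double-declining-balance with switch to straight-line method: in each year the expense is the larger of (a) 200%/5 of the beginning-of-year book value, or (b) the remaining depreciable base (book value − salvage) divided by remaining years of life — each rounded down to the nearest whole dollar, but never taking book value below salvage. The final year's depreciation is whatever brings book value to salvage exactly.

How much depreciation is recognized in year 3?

Depreciable base = $199,494 − $10,600 = $188,894.
Year 1: DB = ⌊$199,494 × 200%/5⌋ = $79,797; SL = ⌊$188,894/5⌋ = $37,778 → take DB $79,797. Book value $119,697.
Year 2: DB = ⌊$119,697 × 200%/5⌋ = $47,878; SL = ⌊$109,097/4⌋ = $27,274 → take DB $47,878. Book value $71,819.
Year 3: DB = ⌊$71,819 × 200%/5⌋ = $28,727; SL = ⌊$61,219/3⌋ = $20,406 → take DB $28,727. Book value $43,092.

$28,727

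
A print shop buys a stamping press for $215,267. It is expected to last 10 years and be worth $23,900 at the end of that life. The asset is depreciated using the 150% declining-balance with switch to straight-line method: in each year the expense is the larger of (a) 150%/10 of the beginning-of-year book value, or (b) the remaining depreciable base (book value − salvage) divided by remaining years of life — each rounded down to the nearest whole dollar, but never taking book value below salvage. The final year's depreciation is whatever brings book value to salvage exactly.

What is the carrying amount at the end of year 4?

$112,372

Depreciable base = $215,267 − $23,900 = $191,367.
Year 1: DB = ⌊$215,267 × 150%/10⌋ = $32,290; SL = ⌊$191,367/10⌋ = $19,136 → take DB $32,290. Book value $182,977.
Year 2: DB = ⌊$182,977 × 150%/10⌋ = $27,446; SL = ⌊$159,077/9⌋ = $17,675 → take DB $27,446. Book value $155,531.
Year 3: DB = ⌊$155,531 × 150%/10⌋ = $23,329; SL = ⌊$131,631/8⌋ = $16,453 → take DB $23,329. Book value $132,202.
Year 4: DB = ⌊$132,202 × 150%/10⌋ = $19,830; SL = ⌊$108,302/7⌋ = $15,471 → take DB $19,830. Book value $112,372.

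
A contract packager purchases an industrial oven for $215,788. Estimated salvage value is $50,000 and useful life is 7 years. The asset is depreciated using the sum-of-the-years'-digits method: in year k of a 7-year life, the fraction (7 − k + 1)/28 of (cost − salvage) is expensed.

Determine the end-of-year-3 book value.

Depreciable base = $215,788 − $50,000 = $165,788.
Sum of the years' digits = 7+6+5+4+3+2+1 = 28.
Year 1: $165,788 × 7/28 = $41,447. Book value $174,341.
Year 2: $165,788 × 6/28 = $35,526. Book value $138,815.
Year 3: $165,788 × 5/28 = $29,605. Book value $109,210.

$109,210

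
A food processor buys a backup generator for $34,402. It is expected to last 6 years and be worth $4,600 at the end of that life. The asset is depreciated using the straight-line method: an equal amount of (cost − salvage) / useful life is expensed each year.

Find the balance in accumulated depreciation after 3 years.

Depreciable base = $34,402 − $4,600 = $29,802.
Annual expense = $29,802 / 6 = $4,967.
End of year 1: book value $29,435.
End of year 2: book value $24,468.
End of year 3: book value $19,501.
Accumulated through year 3 = $34,402 − $19,501 = $14,901.

$14,901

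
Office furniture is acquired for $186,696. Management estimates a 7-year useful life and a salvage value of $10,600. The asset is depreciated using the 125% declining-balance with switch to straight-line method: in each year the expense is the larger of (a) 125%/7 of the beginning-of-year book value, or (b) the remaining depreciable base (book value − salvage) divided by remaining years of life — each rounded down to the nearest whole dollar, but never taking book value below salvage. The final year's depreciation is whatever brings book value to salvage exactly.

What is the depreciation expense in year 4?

$23,074

Depreciable base = $186,696 − $10,600 = $176,096.
Year 1: DB = ⌊$186,696 × 125%/7⌋ = $33,338; SL = ⌊$176,096/7⌋ = $25,156 → take DB $33,338. Book value $153,358.
Year 2: DB = ⌊$153,358 × 125%/7⌋ = $27,385; SL = ⌊$142,758/6⌋ = $23,793 → take DB $27,385. Book value $125,973.
Year 3: DB = ⌊$125,973 × 125%/7⌋ = $22,495; SL = ⌊$115,373/5⌋ = $23,074 → take SL $23,074. Book value $102,899.
Year 4: DB = ⌊$102,899 × 125%/7⌋ = $18,374; SL = ⌊$92,299/4⌋ = $23,074 → take SL $23,074. Book value $79,825.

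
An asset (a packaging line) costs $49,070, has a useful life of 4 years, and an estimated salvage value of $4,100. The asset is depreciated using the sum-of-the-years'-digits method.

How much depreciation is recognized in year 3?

$8,994

Depreciable base = $49,070 − $4,100 = $44,970.
Sum of the years' digits = 4+3+2+1 = 10.
Year 1: $44,970 × 4/10 = $17,988. Book value $31,082.
Year 2: $44,970 × 3/10 = $13,491. Book value $17,591.
Year 3: $44,970 × 2/10 = $8,994. Book value $8,597.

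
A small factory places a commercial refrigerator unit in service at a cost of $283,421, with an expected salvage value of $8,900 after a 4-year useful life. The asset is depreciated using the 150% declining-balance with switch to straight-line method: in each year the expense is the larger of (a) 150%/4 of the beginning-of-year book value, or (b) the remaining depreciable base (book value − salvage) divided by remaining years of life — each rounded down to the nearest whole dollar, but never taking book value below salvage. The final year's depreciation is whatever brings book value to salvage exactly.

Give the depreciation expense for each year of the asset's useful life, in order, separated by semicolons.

$106,282; $66,427; $50,906; $50,906

Depreciable base = $283,421 − $8,900 = $274,521.
Year 1: DB = ⌊$283,421 × 150%/4⌋ = $106,282; SL = ⌊$274,521/4⌋ = $68,630 → take DB $106,282. Book value $177,139.
Year 2: DB = ⌊$177,139 × 150%/4⌋ = $66,427; SL = ⌊$168,239/3⌋ = $56,079 → take DB $66,427. Book value $110,712.
Year 3: DB = ⌊$110,712 × 150%/4⌋ = $41,517; SL = ⌊$101,812/2⌋ = $50,906 → take SL $50,906. Book value $59,806.
Year 4 (final): $59,806 − $8,900 = $50,906. Book value $8,900.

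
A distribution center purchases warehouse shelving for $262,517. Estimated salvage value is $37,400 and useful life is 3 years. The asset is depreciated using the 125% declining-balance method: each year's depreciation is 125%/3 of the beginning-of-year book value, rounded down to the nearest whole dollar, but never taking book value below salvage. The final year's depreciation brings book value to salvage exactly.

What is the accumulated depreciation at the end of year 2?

Depreciable base = $262,517 − $37,400 = $225,117.
Year 1: ⌊$262,517 × 125%/3⌋ = $109,382. Book value $153,135.
Year 2: ⌊$153,135 × 125%/3⌋ = $63,806. Book value $89,329.
Accumulated through year 2 = $262,517 − $89,329 = $173,188.

$173,188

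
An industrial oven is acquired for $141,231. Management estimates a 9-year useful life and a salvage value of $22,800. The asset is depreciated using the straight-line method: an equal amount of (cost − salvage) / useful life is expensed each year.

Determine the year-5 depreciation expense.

$13,159

Depreciable base = $141,231 − $22,800 = $118,431.
Annual expense = $118,431 / 9 = $13,159.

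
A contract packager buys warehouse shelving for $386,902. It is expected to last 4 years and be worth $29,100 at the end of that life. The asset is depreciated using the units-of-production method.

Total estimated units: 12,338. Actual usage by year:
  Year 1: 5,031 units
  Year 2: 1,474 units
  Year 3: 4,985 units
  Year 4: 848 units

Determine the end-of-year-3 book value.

$53,692

Depreciable base = $386,902 − $29,100 = $357,802.
Rate = $357,802 / 12,338 units = $29 per unit.
Year 1: 5,031 × $29 = $145,899. Book value $241,003.
Year 2: 1,474 × $29 = $42,746. Book value $198,257.
Year 3: 4,985 × $29 = $144,565. Book value $53,692.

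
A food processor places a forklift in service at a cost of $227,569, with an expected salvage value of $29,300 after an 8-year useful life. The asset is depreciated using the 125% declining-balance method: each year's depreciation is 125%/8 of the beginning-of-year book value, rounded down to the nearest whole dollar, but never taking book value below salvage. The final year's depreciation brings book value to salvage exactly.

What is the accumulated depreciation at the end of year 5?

Depreciable base = $227,569 − $29,300 = $198,269.
Year 1: ⌊$227,569 × 125%/8⌋ = $35,557. Book value $192,012.
Year 2: ⌊$192,012 × 125%/8⌋ = $30,001. Book value $162,011.
Year 3: ⌊$162,011 × 125%/8⌋ = $25,314. Book value $136,697.
Year 4: ⌊$136,697 × 125%/8⌋ = $21,358. Book value $115,339.
Year 5: ⌊$115,339 × 125%/8⌋ = $18,021. Book value $97,318.
Accumulated through year 5 = $227,569 − $97,318 = $130,251.

$130,251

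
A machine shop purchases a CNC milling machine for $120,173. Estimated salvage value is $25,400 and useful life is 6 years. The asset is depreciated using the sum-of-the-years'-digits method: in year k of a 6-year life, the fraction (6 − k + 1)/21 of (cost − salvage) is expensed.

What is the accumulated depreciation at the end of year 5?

Depreciable base = $120,173 − $25,400 = $94,773.
Sum of the years' digits = 6+5+4+3+2+1 = 21.
Year 1: $94,773 × 6/21 = $27,078. Book value $93,095.
Year 2: $94,773 × 5/21 = $22,565. Book value $70,530.
Year 3: $94,773 × 4/21 = $18,052. Book value $52,478.
Year 4: $94,773 × 3/21 = $13,539. Book value $38,939.
Year 5: $94,773 × 2/21 = $9,026. Book value $29,913.
Accumulated through year 5 = $120,173 − $29,913 = $90,260.

$90,260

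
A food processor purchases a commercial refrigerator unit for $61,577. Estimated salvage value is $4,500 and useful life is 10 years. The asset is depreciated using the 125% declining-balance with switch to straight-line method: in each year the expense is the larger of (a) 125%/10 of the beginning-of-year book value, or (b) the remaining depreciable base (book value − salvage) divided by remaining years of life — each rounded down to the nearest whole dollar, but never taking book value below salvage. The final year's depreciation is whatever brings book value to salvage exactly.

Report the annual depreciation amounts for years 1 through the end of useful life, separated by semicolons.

$7,697; $6,735; $5,893; $5,250; $5,250; $5,250; $5,250; $5,250; $5,251; $5,251

Depreciable base = $61,577 − $4,500 = $57,077.
Year 1: DB = ⌊$61,577 × 125%/10⌋ = $7,697; SL = ⌊$57,077/10⌋ = $5,707 → take DB $7,697. Book value $53,880.
Year 2: DB = ⌊$53,880 × 125%/10⌋ = $6,735; SL = ⌊$49,380/9⌋ = $5,486 → take DB $6,735. Book value $47,145.
Year 3: DB = ⌊$47,145 × 125%/10⌋ = $5,893; SL = ⌊$42,645/8⌋ = $5,330 → take DB $5,893. Book value $41,252.
Year 4: DB = ⌊$41,252 × 125%/10⌋ = $5,156; SL = ⌊$36,752/7⌋ = $5,250 → take SL $5,250. Book value $36,002.
Year 5: DB = ⌊$36,002 × 125%/10⌋ = $4,500; SL = ⌊$31,502/6⌋ = $5,250 → take SL $5,250. Book value $30,752.
Year 6: DB = ⌊$30,752 × 125%/10⌋ = $3,844; SL = ⌊$26,252/5⌋ = $5,250 → take SL $5,250. Book value $25,502.
Year 7: DB = ⌊$25,502 × 125%/10⌋ = $3,187; SL = ⌊$21,002/4⌋ = $5,250 → take SL $5,250. Book value $20,252.
Year 8: DB = ⌊$20,252 × 125%/10⌋ = $2,531; SL = ⌊$15,752/3⌋ = $5,250 → take SL $5,250. Book value $15,002.
Year 9: DB = ⌊$15,002 × 125%/10⌋ = $1,875; SL = ⌊$10,502/2⌋ = $5,251 → take SL $5,251. Book value $9,751.
Year 10 (final): $9,751 − $4,500 = $5,251. Book value $4,500.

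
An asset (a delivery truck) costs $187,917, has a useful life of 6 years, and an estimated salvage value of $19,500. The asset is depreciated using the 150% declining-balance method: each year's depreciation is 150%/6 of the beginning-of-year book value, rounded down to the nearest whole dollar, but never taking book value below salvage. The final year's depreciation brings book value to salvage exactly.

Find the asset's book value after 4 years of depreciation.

$59,459

Depreciable base = $187,917 − $19,500 = $168,417.
Year 1: ⌊$187,917 × 150%/6⌋ = $46,979. Book value $140,938.
Year 2: ⌊$140,938 × 150%/6⌋ = $35,234. Book value $105,704.
Year 3: ⌊$105,704 × 150%/6⌋ = $26,426. Book value $79,278.
Year 4: ⌊$79,278 × 150%/6⌋ = $19,819. Book value $59,459.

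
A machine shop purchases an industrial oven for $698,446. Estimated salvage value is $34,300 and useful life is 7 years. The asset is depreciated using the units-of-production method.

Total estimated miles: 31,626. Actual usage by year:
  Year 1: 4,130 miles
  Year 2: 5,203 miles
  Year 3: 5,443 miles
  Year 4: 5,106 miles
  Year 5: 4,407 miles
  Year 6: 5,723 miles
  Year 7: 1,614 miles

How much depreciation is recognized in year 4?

Depreciable base = $698,446 − $34,300 = $664,146.
Rate = $664,146 / 31,626 miles = $21 per mile.
Year 1: 4,130 × $21 = $86,730. Book value $611,716.
Year 2: 5,203 × $21 = $109,263. Book value $502,453.
Year 3: 5,443 × $21 = $114,303. Book value $388,150.
Year 4: 5,106 × $21 = $107,226. Book value $280,924.

$107,226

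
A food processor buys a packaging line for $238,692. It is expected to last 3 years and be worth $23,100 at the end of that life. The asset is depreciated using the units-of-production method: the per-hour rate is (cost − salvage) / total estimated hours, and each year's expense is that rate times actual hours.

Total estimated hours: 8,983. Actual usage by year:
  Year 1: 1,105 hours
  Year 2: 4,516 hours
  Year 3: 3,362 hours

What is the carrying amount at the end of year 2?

$103,788

Depreciable base = $238,692 − $23,100 = $215,592.
Rate = $215,592 / 8,983 hours = $24 per hour.
Year 1: 1,105 × $24 = $26,520. Book value $212,172.
Year 2: 4,516 × $24 = $108,384. Book value $103,788.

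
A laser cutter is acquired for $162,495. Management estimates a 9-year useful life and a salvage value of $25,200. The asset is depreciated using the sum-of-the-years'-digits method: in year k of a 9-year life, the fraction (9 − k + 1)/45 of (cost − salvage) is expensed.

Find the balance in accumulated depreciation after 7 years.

$128,142

Depreciable base = $162,495 − $25,200 = $137,295.
Sum of the years' digits = 9+8+7+6+5+4+3+2+1 = 45.
Year 1: $137,295 × 9/45 = $27,459. Book value $135,036.
Year 2: $137,295 × 8/45 = $24,408. Book value $110,628.
Year 3: $137,295 × 7/45 = $21,357. Book value $89,271.
Year 4: $137,295 × 6/45 = $18,306. Book value $70,965.
Year 5: $137,295 × 5/45 = $15,255. Book value $55,710.
Year 6: $137,295 × 4/45 = $12,204. Book value $43,506.
Year 7: $137,295 × 3/45 = $9,153. Book value $34,353.
Accumulated through year 7 = $162,495 − $34,353 = $128,142.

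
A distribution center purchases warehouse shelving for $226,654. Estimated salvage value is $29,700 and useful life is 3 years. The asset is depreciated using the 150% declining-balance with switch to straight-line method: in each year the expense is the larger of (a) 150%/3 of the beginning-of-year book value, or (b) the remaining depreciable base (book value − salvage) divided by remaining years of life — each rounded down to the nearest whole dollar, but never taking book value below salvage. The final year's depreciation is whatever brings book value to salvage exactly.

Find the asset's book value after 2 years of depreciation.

Depreciable base = $226,654 − $29,700 = $196,954.
Year 1: DB = ⌊$226,654 × 150%/3⌋ = $113,327; SL = ⌊$196,954/3⌋ = $65,651 → take DB $113,327. Book value $113,327.
Year 2: DB = ⌊$113,327 × 150%/3⌋ = $56,663; SL = ⌊$83,627/2⌋ = $41,813 → take DB $56,663. Book value $56,664.

$56,664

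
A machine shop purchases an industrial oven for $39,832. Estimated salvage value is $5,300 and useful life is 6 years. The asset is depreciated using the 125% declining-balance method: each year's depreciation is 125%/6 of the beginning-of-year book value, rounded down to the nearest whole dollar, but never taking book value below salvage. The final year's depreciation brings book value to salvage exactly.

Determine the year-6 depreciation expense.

$7,088

Depreciable base = $39,832 − $5,300 = $34,532.
Year 1: ⌊$39,832 × 125%/6⌋ = $8,298. Book value $31,534.
Year 2: ⌊$31,534 × 125%/6⌋ = $6,569. Book value $24,965.
Year 3: ⌊$24,965 × 125%/6⌋ = $5,201. Book value $19,764.
Year 4: ⌊$19,764 × 125%/6⌋ = $4,117. Book value $15,647.
Year 5: ⌊$15,647 × 125%/6⌋ = $3,259. Book value $12,388.
Year 6 (final): $12,388 − $5,300 = $7,088. Book value $5,300.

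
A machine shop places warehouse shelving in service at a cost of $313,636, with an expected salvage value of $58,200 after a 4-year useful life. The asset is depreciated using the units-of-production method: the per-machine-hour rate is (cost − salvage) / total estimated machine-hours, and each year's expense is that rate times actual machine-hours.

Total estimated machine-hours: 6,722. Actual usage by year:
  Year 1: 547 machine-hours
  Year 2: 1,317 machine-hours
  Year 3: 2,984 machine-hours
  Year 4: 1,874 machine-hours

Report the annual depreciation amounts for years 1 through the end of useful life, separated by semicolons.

Depreciable base = $313,636 − $58,200 = $255,436.
Rate = $255,436 / 6,722 machine-hours = $38 per machine-hour.
Year 1: 547 × $38 = $20,786. Book value $292,850.
Year 2: 1,317 × $38 = $50,046. Book value $242,804.
Year 3: 2,984 × $38 = $113,392. Book value $129,412.
Year 4: 1,874 × $38 = $71,212. Book value $58,200.

$20,786; $50,046; $113,392; $71,212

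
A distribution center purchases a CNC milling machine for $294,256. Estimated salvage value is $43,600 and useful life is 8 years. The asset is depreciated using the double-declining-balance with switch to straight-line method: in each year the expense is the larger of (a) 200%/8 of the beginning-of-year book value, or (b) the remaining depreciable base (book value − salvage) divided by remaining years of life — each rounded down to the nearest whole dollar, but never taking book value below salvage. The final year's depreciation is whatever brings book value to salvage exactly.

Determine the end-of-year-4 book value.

$93,105

Depreciable base = $294,256 − $43,600 = $250,656.
Year 1: DB = ⌊$294,256 × 200%/8⌋ = $73,564; SL = ⌊$250,656/8⌋ = $31,332 → take DB $73,564. Book value $220,692.
Year 2: DB = ⌊$220,692 × 200%/8⌋ = $55,173; SL = ⌊$177,092/7⌋ = $25,298 → take DB $55,173. Book value $165,519.
Year 3: DB = ⌊$165,519 × 200%/8⌋ = $41,379; SL = ⌊$121,919/6⌋ = $20,319 → take DB $41,379. Book value $124,140.
Year 4: DB = ⌊$124,140 × 200%/8⌋ = $31,035; SL = ⌊$80,540/5⌋ = $16,108 → take DB $31,035. Book value $93,105.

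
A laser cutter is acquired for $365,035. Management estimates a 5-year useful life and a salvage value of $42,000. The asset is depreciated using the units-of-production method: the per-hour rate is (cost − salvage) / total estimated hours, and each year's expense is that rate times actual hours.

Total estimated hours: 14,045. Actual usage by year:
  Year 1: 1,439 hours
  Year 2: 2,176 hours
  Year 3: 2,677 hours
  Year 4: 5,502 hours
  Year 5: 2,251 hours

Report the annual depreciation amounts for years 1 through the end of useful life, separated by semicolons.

Depreciable base = $365,035 − $42,000 = $323,035.
Rate = $323,035 / 14,045 hours = $23 per hour.
Year 1: 1,439 × $23 = $33,097. Book value $331,938.
Year 2: 2,176 × $23 = $50,048. Book value $281,890.
Year 3: 2,677 × $23 = $61,571. Book value $220,319.
Year 4: 5,502 × $23 = $126,546. Book value $93,773.
Year 5: 2,251 × $23 = $51,773. Book value $42,000.

$33,097; $50,048; $61,571; $126,546; $51,773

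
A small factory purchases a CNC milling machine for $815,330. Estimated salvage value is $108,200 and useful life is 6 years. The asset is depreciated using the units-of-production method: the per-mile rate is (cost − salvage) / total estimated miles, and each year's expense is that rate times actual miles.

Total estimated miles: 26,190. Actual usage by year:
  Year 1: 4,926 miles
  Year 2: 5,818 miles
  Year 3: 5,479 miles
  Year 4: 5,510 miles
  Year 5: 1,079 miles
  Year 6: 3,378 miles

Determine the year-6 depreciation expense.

$91,206

Depreciable base = $815,330 − $108,200 = $707,130.
Rate = $707,130 / 26,190 miles = $27 per mile.
Year 1: 4,926 × $27 = $133,002. Book value $682,328.
Year 2: 5,818 × $27 = $157,086. Book value $525,242.
Year 3: 5,479 × $27 = $147,933. Book value $377,309.
Year 4: 5,510 × $27 = $148,770. Book value $228,539.
Year 5: 1,079 × $27 = $29,133. Book value $199,406.
Year 6: 3,378 × $27 = $91,206. Book value $108,200.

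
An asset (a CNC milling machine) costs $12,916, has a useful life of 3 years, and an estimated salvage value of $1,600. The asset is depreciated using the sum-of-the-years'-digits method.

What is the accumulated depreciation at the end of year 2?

$9,430

Depreciable base = $12,916 − $1,600 = $11,316.
Sum of the years' digits = 3+2+1 = 6.
Year 1: $11,316 × 3/6 = $5,658. Book value $7,258.
Year 2: $11,316 × 2/6 = $3,772. Book value $3,486.
Accumulated through year 2 = $12,916 − $3,486 = $9,430.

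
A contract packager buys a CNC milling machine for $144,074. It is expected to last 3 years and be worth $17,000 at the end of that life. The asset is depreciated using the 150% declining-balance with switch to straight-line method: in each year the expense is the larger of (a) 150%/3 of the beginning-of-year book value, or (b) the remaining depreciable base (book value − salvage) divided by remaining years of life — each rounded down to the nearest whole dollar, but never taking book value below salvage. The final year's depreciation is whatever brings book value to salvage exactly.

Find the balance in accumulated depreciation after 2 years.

Depreciable base = $144,074 − $17,000 = $127,074.
Year 1: DB = ⌊$144,074 × 150%/3⌋ = $72,037; SL = ⌊$127,074/3⌋ = $42,358 → take DB $72,037. Book value $72,037.
Year 2: DB = ⌊$72,037 × 150%/3⌋ = $36,018; SL = ⌊$55,037/2⌋ = $27,518 → take DB $36,018. Book value $36,019.
Accumulated through year 2 = $144,074 − $36,019 = $108,055.

$108,055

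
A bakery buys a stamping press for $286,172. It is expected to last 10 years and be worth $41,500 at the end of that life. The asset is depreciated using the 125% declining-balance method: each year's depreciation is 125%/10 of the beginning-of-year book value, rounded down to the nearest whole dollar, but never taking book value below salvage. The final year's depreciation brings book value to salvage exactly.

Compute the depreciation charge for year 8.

Depreciable base = $286,172 − $41,500 = $244,672.
Year 1: ⌊$286,172 × 125%/10⌋ = $35,771. Book value $250,401.
Year 2: ⌊$250,401 × 125%/10⌋ = $31,300. Book value $219,101.
Year 3: ⌊$219,101 × 125%/10⌋ = $27,387. Book value $191,714.
Year 4: ⌊$191,714 × 125%/10⌋ = $23,964. Book value $167,750.
Year 5: ⌊$167,750 × 125%/10⌋ = $20,968. Book value $146,782.
Year 6: ⌊$146,782 × 125%/10⌋ = $18,347. Book value $128,435.
Year 7: ⌊$128,435 × 125%/10⌋ = $16,054. Book value $112,381.
Year 8: ⌊$112,381 × 125%/10⌋ = $14,047. Book value $98,334.

$14,047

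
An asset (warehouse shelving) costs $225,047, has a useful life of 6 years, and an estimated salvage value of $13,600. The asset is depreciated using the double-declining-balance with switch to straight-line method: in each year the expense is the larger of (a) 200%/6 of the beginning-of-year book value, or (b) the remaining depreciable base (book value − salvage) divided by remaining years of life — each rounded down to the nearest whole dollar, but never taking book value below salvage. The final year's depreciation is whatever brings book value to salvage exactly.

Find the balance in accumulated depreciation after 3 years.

Depreciable base = $225,047 − $13,600 = $211,447.
Year 1: DB = ⌊$225,047 × 200%/6⌋ = $75,015; SL = ⌊$211,447/6⌋ = $35,241 → take DB $75,015. Book value $150,032.
Year 2: DB = ⌊$150,032 × 200%/6⌋ = $50,010; SL = ⌊$136,432/5⌋ = $27,286 → take DB $50,010. Book value $100,022.
Year 3: DB = ⌊$100,022 × 200%/6⌋ = $33,340; SL = ⌊$86,422/4⌋ = $21,605 → take DB $33,340. Book value $66,682.
Accumulated through year 3 = $225,047 − $66,682 = $158,365.

$158,365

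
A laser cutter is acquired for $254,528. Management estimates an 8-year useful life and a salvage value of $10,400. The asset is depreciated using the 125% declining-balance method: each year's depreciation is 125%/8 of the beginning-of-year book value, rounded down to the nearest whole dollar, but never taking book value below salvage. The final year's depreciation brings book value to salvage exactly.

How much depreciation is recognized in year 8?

Depreciable base = $254,528 − $10,400 = $244,128.
Year 1: ⌊$254,528 × 125%/8⌋ = $39,770. Book value $214,758.
Year 2: ⌊$214,758 × 125%/8⌋ = $33,555. Book value $181,203.
Year 3: ⌊$181,203 × 125%/8⌋ = $28,312. Book value $152,891.
Year 4: ⌊$152,891 × 125%/8⌋ = $23,889. Book value $129,002.
Year 5: ⌊$129,002 × 125%/8⌋ = $20,156. Book value $108,846.
Year 6: ⌊$108,846 × 125%/8⌋ = $17,007. Book value $91,839.
Year 7: ⌊$91,839 × 125%/8⌋ = $14,349. Book value $77,490.
Year 8 (final): $77,490 − $10,400 = $67,090. Book value $10,400.

$67,090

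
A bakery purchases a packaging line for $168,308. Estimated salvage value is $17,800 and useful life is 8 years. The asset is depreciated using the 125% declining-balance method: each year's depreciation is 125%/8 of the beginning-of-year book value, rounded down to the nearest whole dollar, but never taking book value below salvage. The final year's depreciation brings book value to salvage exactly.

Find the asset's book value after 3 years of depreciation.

Depreciable base = $168,308 − $17,800 = $150,508.
Year 1: ⌊$168,308 × 125%/8⌋ = $26,298. Book value $142,010.
Year 2: ⌊$142,010 × 125%/8⌋ = $22,189. Book value $119,821.
Year 3: ⌊$119,821 × 125%/8⌋ = $18,722. Book value $101,099.

$101,099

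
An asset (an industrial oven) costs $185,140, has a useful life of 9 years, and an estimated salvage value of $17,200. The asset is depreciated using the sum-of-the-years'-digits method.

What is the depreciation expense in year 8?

Depreciable base = $185,140 − $17,200 = $167,940.
Sum of the years' digits = 9+8+7+6+5+4+3+2+1 = 45.
Year 1: $167,940 × 9/45 = $33,588. Book value $151,552.
Year 2: $167,940 × 8/45 = $29,856. Book value $121,696.
Year 3: $167,940 × 7/45 = $26,124. Book value $95,572.
Year 4: $167,940 × 6/45 = $22,392. Book value $73,180.
Year 5: $167,940 × 5/45 = $18,660. Book value $54,520.
Year 6: $167,940 × 4/45 = $14,928. Book value $39,592.
Year 7: $167,940 × 3/45 = $11,196. Book value $28,396.
Year 8: $167,940 × 2/45 = $7,464. Book value $20,932.

$7,464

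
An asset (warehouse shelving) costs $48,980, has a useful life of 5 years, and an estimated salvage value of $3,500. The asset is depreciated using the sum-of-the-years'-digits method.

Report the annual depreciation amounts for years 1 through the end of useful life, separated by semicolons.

Depreciable base = $48,980 − $3,500 = $45,480.
Sum of the years' digits = 5+4+3+2+1 = 15.
Year 1: $45,480 × 5/15 = $15,160. Book value $33,820.
Year 2: $45,480 × 4/15 = $12,128. Book value $21,692.
Year 3: $45,480 × 3/15 = $9,096. Book value $12,596.
Year 4: $45,480 × 2/15 = $6,064. Book value $6,532.
Year 5: $45,480 × 1/15 = $3,032. Book value $3,500.

$15,160; $12,128; $9,096; $6,064; $3,032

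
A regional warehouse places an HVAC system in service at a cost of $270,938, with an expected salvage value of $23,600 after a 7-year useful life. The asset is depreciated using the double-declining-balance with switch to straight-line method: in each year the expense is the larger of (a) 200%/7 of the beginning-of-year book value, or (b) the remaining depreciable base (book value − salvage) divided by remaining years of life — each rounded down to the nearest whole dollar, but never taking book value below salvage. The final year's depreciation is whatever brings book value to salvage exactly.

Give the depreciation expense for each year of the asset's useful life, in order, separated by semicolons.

$77,410; $55,293; $39,495; $28,211; $20,151; $14,393; $12,385

Depreciable base = $270,938 − $23,600 = $247,338.
Year 1: DB = ⌊$270,938 × 200%/7⌋ = $77,410; SL = ⌊$247,338/7⌋ = $35,334 → take DB $77,410. Book value $193,528.
Year 2: DB = ⌊$193,528 × 200%/7⌋ = $55,293; SL = ⌊$169,928/6⌋ = $28,321 → take DB $55,293. Book value $138,235.
Year 3: DB = ⌊$138,235 × 200%/7⌋ = $39,495; SL = ⌊$114,635/5⌋ = $22,927 → take DB $39,495. Book value $98,740.
Year 4: DB = ⌊$98,740 × 200%/7⌋ = $28,211; SL = ⌊$75,140/4⌋ = $18,785 → take DB $28,211. Book value $70,529.
Year 5: DB = ⌊$70,529 × 200%/7⌋ = $20,151; SL = ⌊$46,929/3⌋ = $15,643 → take DB $20,151. Book value $50,378.
Year 6: DB = ⌊$50,378 × 200%/7⌋ = $14,393; SL = ⌊$26,778/2⌋ = $13,389 → take DB $14,393. Book value $35,985.
Year 7 (final): $35,985 − $23,600 = $12,385. Book value $23,600.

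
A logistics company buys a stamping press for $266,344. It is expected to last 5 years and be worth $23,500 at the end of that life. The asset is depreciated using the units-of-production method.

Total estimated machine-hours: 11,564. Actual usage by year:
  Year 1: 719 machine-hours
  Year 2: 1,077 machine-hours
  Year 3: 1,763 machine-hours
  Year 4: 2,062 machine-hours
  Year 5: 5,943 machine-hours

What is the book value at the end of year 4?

$148,303

Depreciable base = $266,344 − $23,500 = $242,844.
Rate = $242,844 / 11,564 machine-hours = $21 per machine-hour.
Year 1: 719 × $21 = $15,099. Book value $251,245.
Year 2: 1,077 × $21 = $22,617. Book value $228,628.
Year 3: 1,763 × $21 = $37,023. Book value $191,605.
Year 4: 2,062 × $21 = $43,302. Book value $148,303.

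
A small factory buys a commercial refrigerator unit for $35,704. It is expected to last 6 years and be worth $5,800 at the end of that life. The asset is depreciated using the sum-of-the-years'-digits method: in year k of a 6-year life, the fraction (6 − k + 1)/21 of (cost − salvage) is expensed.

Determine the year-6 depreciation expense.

Depreciable base = $35,704 − $5,800 = $29,904.
Sum of the years' digits = 6+5+4+3+2+1 = 21.
Year 1: $29,904 × 6/21 = $8,544. Book value $27,160.
Year 2: $29,904 × 5/21 = $7,120. Book value $20,040.
Year 3: $29,904 × 4/21 = $5,696. Book value $14,344.
Year 4: $29,904 × 3/21 = $4,272. Book value $10,072.
Year 5: $29,904 × 2/21 = $2,848. Book value $7,224.
Year 6: $29,904 × 1/21 = $1,424. Book value $5,800.

$1,424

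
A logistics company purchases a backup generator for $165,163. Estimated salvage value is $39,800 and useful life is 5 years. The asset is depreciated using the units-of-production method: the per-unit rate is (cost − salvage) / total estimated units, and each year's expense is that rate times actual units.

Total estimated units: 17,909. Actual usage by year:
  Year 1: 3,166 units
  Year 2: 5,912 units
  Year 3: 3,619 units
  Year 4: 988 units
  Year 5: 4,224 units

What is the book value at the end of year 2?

Depreciable base = $165,163 − $39,800 = $125,363.
Rate = $125,363 / 17,909 units = $7 per unit.
Year 1: 3,166 × $7 = $22,162. Book value $143,001.
Year 2: 5,912 × $7 = $41,384. Book value $101,617.

$101,617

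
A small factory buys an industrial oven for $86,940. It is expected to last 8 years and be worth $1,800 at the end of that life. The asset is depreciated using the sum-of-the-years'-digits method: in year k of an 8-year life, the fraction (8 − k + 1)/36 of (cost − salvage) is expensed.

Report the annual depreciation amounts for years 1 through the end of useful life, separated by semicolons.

Depreciable base = $86,940 − $1,800 = $85,140.
Sum of the years' digits = 8+7+6+5+4+3+2+1 = 36.
Year 1: $85,140 × 8/36 = $18,920. Book value $68,020.
Year 2: $85,140 × 7/36 = $16,555. Book value $51,465.
Year 3: $85,140 × 6/36 = $14,190. Book value $37,275.
Year 4: $85,140 × 5/36 = $11,825. Book value $25,450.
Year 5: $85,140 × 4/36 = $9,460. Book value $15,990.
Year 6: $85,140 × 3/36 = $7,095. Book value $8,895.
Year 7: $85,140 × 2/36 = $4,730. Book value $4,165.
Year 8: $85,140 × 1/36 = $2,365. Book value $1,800.

$18,920; $16,555; $14,190; $11,825; $9,460; $7,095; $4,730; $2,365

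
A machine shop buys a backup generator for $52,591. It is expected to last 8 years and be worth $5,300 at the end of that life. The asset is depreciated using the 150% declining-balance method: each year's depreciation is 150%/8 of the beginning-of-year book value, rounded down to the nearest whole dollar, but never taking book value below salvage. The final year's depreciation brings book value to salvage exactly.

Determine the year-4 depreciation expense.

Depreciable base = $52,591 − $5,300 = $47,291.
Year 1: ⌊$52,591 × 150%/8⌋ = $9,860. Book value $42,731.
Year 2: ⌊$42,731 × 150%/8⌋ = $8,012. Book value $34,719.
Year 3: ⌊$34,719 × 150%/8⌋ = $6,509. Book value $28,210.
Year 4: ⌊$28,210 × 150%/8⌋ = $5,289. Book value $22,921.

$5,289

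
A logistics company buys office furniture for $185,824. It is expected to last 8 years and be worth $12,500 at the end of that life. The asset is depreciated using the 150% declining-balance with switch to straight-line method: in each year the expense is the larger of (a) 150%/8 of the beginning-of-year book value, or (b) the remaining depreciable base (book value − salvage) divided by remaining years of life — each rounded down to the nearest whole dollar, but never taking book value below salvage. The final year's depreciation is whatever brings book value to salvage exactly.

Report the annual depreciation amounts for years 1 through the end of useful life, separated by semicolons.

$34,842; $28,309; $23,001; $18,688; $17,121; $17,121; $17,121; $17,121

Depreciable base = $185,824 − $12,500 = $173,324.
Year 1: DB = ⌊$185,824 × 150%/8⌋ = $34,842; SL = ⌊$173,324/8⌋ = $21,665 → take DB $34,842. Book value $150,982.
Year 2: DB = ⌊$150,982 × 150%/8⌋ = $28,309; SL = ⌊$138,482/7⌋ = $19,783 → take DB $28,309. Book value $122,673.
Year 3: DB = ⌊$122,673 × 150%/8⌋ = $23,001; SL = ⌊$110,173/6⌋ = $18,362 → take DB $23,001. Book value $99,672.
Year 4: DB = ⌊$99,672 × 150%/8⌋ = $18,688; SL = ⌊$87,172/5⌋ = $17,434 → take DB $18,688. Book value $80,984.
Year 5: DB = ⌊$80,984 × 150%/8⌋ = $15,184; SL = ⌊$68,484/4⌋ = $17,121 → take SL $17,121. Book value $63,863.
Year 6: DB = ⌊$63,863 × 150%/8⌋ = $11,974; SL = ⌊$51,363/3⌋ = $17,121 → take SL $17,121. Book value $46,742.
Year 7: DB = ⌊$46,742 × 150%/8⌋ = $8,764; SL = ⌊$34,242/2⌋ = $17,121 → take SL $17,121. Book value $29,621.
Year 8 (final): $29,621 − $12,500 = $17,121. Book value $12,500.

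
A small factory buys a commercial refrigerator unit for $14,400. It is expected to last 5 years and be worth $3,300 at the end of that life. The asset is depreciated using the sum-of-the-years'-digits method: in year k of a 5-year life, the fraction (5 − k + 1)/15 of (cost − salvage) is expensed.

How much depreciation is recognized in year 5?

$740

Depreciable base = $14,400 − $3,300 = $11,100.
Sum of the years' digits = 5+4+3+2+1 = 15.
Year 1: $11,100 × 5/15 = $3,700. Book value $10,700.
Year 2: $11,100 × 4/15 = $2,960. Book value $7,740.
Year 3: $11,100 × 3/15 = $2,220. Book value $5,520.
Year 4: $11,100 × 2/15 = $1,480. Book value $4,040.
Year 5: $11,100 × 1/15 = $740. Book value $3,300.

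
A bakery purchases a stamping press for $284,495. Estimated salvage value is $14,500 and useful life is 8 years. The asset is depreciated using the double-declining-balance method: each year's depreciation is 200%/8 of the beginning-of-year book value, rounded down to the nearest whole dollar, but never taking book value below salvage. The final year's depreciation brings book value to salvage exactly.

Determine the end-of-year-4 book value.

$90,017

Depreciable base = $284,495 − $14,500 = $269,995.
Year 1: ⌊$284,495 × 200%/8⌋ = $71,123. Book value $213,372.
Year 2: ⌊$213,372 × 200%/8⌋ = $53,343. Book value $160,029.
Year 3: ⌊$160,029 × 200%/8⌋ = $40,007. Book value $120,022.
Year 4: ⌊$120,022 × 200%/8⌋ = $30,005. Book value $90,017.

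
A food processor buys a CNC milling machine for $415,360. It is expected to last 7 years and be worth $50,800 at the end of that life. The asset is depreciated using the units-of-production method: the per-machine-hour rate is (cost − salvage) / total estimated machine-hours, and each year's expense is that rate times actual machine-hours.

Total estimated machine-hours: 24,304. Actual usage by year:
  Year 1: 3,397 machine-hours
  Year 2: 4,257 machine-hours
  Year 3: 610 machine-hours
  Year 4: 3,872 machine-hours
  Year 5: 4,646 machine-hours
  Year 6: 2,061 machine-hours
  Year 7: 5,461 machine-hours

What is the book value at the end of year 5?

$163,630

Depreciable base = $415,360 − $50,800 = $364,560.
Rate = $364,560 / 24,304 machine-hours = $15 per machine-hour.
Year 1: 3,397 × $15 = $50,955. Book value $364,405.
Year 2: 4,257 × $15 = $63,855. Book value $300,550.
Year 3: 610 × $15 = $9,150. Book value $291,400.
Year 4: 3,872 × $15 = $58,080. Book value $233,320.
Year 5: 4,646 × $15 = $69,690. Book value $163,630.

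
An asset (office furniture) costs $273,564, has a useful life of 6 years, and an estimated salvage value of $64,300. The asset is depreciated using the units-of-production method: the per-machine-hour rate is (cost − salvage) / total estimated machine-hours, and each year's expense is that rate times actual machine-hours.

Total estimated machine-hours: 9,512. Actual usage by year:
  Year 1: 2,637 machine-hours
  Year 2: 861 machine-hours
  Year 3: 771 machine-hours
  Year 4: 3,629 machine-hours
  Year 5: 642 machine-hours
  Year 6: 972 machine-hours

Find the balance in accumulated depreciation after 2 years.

Depreciable base = $273,564 − $64,300 = $209,264.
Rate = $209,264 / 9,512 machine-hours = $22 per machine-hour.
Year 1: 2,637 × $22 = $58,014. Book value $215,550.
Year 2: 861 × $22 = $18,942. Book value $196,608.
Accumulated through year 2 = $273,564 − $196,608 = $76,956.

$76,956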